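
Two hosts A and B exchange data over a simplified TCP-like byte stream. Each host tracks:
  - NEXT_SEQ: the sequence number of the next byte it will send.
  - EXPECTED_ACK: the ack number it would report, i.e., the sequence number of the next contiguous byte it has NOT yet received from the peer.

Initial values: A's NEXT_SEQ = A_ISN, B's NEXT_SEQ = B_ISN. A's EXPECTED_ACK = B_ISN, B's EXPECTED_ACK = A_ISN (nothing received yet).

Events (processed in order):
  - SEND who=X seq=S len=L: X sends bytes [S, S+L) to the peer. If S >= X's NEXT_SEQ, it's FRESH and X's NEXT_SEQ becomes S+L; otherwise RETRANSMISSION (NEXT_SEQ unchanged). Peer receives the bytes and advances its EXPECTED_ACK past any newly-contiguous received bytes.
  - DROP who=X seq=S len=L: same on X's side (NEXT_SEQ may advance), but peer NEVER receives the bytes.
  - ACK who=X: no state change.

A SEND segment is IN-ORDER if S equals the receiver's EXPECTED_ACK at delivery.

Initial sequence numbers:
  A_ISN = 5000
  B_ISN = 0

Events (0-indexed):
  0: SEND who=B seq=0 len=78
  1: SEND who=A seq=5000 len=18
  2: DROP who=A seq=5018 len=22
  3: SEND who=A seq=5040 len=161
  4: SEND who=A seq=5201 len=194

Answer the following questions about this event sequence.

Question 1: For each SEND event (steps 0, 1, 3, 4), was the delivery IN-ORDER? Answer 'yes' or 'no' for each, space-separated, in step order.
Step 0: SEND seq=0 -> in-order
Step 1: SEND seq=5000 -> in-order
Step 3: SEND seq=5040 -> out-of-order
Step 4: SEND seq=5201 -> out-of-order

Answer: yes yes no no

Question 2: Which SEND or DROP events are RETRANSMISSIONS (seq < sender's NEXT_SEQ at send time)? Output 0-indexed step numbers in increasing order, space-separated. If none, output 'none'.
Answer: none

Derivation:
Step 0: SEND seq=0 -> fresh
Step 1: SEND seq=5000 -> fresh
Step 2: DROP seq=5018 -> fresh
Step 3: SEND seq=5040 -> fresh
Step 4: SEND seq=5201 -> fresh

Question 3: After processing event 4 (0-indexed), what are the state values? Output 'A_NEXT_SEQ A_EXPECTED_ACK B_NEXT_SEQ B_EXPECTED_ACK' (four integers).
After event 0: A_seq=5000 A_ack=78 B_seq=78 B_ack=5000
After event 1: A_seq=5018 A_ack=78 B_seq=78 B_ack=5018
After event 2: A_seq=5040 A_ack=78 B_seq=78 B_ack=5018
After event 3: A_seq=5201 A_ack=78 B_seq=78 B_ack=5018
After event 4: A_seq=5395 A_ack=78 B_seq=78 B_ack=5018

5395 78 78 5018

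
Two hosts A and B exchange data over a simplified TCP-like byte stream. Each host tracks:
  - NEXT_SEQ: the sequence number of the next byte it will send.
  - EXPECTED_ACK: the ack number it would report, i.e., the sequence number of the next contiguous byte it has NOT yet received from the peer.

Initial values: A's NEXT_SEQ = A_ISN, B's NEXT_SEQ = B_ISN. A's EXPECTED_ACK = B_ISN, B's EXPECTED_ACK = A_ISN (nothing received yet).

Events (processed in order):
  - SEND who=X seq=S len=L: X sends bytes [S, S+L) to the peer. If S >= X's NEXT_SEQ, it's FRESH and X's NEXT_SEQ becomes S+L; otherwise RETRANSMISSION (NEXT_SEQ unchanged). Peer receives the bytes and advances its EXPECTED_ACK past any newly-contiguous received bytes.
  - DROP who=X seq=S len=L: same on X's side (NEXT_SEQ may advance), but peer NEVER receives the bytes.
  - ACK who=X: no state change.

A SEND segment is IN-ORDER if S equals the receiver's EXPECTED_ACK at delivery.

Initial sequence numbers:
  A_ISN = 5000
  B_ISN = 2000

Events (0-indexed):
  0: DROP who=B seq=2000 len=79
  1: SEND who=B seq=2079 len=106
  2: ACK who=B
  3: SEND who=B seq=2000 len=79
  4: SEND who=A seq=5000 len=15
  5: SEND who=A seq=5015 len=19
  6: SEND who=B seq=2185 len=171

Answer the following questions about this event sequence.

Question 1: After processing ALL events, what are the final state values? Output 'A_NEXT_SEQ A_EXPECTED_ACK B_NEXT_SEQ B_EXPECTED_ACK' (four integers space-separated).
Answer: 5034 2356 2356 5034

Derivation:
After event 0: A_seq=5000 A_ack=2000 B_seq=2079 B_ack=5000
After event 1: A_seq=5000 A_ack=2000 B_seq=2185 B_ack=5000
After event 2: A_seq=5000 A_ack=2000 B_seq=2185 B_ack=5000
After event 3: A_seq=5000 A_ack=2185 B_seq=2185 B_ack=5000
After event 4: A_seq=5015 A_ack=2185 B_seq=2185 B_ack=5015
After event 5: A_seq=5034 A_ack=2185 B_seq=2185 B_ack=5034
After event 6: A_seq=5034 A_ack=2356 B_seq=2356 B_ack=5034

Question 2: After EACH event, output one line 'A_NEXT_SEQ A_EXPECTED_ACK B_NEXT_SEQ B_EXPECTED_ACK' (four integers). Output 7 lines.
5000 2000 2079 5000
5000 2000 2185 5000
5000 2000 2185 5000
5000 2185 2185 5000
5015 2185 2185 5015
5034 2185 2185 5034
5034 2356 2356 5034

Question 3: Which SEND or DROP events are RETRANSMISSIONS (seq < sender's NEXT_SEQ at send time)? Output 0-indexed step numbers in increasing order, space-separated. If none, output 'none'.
Answer: 3

Derivation:
Step 0: DROP seq=2000 -> fresh
Step 1: SEND seq=2079 -> fresh
Step 3: SEND seq=2000 -> retransmit
Step 4: SEND seq=5000 -> fresh
Step 5: SEND seq=5015 -> fresh
Step 6: SEND seq=2185 -> fresh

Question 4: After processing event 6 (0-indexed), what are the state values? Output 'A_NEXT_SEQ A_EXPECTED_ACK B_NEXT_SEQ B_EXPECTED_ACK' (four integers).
After event 0: A_seq=5000 A_ack=2000 B_seq=2079 B_ack=5000
After event 1: A_seq=5000 A_ack=2000 B_seq=2185 B_ack=5000
After event 2: A_seq=5000 A_ack=2000 B_seq=2185 B_ack=5000
After event 3: A_seq=5000 A_ack=2185 B_seq=2185 B_ack=5000
After event 4: A_seq=5015 A_ack=2185 B_seq=2185 B_ack=5015
After event 5: A_seq=5034 A_ack=2185 B_seq=2185 B_ack=5034
After event 6: A_seq=5034 A_ack=2356 B_seq=2356 B_ack=5034

5034 2356 2356 5034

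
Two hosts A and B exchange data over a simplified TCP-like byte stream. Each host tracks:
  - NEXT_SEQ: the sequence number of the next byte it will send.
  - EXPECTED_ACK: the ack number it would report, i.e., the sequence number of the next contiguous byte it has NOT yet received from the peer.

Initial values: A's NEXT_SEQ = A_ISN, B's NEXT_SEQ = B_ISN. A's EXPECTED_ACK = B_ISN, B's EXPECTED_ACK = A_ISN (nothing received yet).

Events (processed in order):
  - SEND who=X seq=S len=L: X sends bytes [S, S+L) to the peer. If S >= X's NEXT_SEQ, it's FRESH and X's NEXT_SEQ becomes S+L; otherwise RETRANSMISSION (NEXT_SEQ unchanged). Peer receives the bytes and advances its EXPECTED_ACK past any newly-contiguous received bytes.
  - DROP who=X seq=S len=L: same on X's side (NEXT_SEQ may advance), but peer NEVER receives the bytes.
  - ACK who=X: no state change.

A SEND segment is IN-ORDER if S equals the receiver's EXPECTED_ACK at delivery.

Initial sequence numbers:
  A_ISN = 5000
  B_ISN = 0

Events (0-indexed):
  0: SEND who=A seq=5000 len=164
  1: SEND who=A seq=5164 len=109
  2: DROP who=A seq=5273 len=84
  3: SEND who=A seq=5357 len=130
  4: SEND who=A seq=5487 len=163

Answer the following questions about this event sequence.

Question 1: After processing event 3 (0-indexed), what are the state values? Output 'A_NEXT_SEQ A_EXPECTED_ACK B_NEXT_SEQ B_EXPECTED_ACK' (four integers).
After event 0: A_seq=5164 A_ack=0 B_seq=0 B_ack=5164
After event 1: A_seq=5273 A_ack=0 B_seq=0 B_ack=5273
After event 2: A_seq=5357 A_ack=0 B_seq=0 B_ack=5273
After event 3: A_seq=5487 A_ack=0 B_seq=0 B_ack=5273

5487 0 0 5273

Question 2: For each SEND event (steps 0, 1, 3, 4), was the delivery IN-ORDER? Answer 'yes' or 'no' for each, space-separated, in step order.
Step 0: SEND seq=5000 -> in-order
Step 1: SEND seq=5164 -> in-order
Step 3: SEND seq=5357 -> out-of-order
Step 4: SEND seq=5487 -> out-of-order

Answer: yes yes no no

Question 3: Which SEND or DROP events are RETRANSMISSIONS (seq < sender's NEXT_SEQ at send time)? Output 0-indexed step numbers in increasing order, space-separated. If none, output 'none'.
Step 0: SEND seq=5000 -> fresh
Step 1: SEND seq=5164 -> fresh
Step 2: DROP seq=5273 -> fresh
Step 3: SEND seq=5357 -> fresh
Step 4: SEND seq=5487 -> fresh

Answer: none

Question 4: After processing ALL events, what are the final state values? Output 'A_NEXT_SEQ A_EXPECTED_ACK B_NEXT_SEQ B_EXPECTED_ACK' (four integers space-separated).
After event 0: A_seq=5164 A_ack=0 B_seq=0 B_ack=5164
After event 1: A_seq=5273 A_ack=0 B_seq=0 B_ack=5273
After event 2: A_seq=5357 A_ack=0 B_seq=0 B_ack=5273
After event 3: A_seq=5487 A_ack=0 B_seq=0 B_ack=5273
After event 4: A_seq=5650 A_ack=0 B_seq=0 B_ack=5273

Answer: 5650 0 0 5273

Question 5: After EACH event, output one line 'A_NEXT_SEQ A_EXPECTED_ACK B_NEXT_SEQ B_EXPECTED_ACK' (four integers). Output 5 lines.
5164 0 0 5164
5273 0 0 5273
5357 0 0 5273
5487 0 0 5273
5650 0 0 5273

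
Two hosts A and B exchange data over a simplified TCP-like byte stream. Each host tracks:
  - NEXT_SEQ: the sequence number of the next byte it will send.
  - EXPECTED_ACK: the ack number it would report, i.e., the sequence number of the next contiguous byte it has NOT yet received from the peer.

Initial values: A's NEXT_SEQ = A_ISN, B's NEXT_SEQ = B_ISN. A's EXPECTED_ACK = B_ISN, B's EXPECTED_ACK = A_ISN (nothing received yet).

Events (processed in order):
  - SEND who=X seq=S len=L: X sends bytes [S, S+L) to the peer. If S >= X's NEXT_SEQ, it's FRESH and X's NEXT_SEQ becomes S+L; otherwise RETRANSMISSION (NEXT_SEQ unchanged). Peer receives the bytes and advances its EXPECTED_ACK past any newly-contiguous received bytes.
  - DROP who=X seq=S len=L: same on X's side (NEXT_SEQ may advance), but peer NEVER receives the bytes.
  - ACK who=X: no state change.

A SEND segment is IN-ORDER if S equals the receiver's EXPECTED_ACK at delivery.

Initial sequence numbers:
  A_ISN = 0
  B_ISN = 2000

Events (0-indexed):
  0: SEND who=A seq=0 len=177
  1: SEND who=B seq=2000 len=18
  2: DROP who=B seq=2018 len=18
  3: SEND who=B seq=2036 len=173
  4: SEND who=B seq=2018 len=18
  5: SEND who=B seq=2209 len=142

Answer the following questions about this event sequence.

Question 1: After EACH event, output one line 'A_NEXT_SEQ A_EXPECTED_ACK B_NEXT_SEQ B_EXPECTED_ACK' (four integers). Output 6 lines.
177 2000 2000 177
177 2018 2018 177
177 2018 2036 177
177 2018 2209 177
177 2209 2209 177
177 2351 2351 177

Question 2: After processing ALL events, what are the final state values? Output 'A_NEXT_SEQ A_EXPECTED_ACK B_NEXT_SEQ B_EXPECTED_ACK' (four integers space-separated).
After event 0: A_seq=177 A_ack=2000 B_seq=2000 B_ack=177
After event 1: A_seq=177 A_ack=2018 B_seq=2018 B_ack=177
After event 2: A_seq=177 A_ack=2018 B_seq=2036 B_ack=177
After event 3: A_seq=177 A_ack=2018 B_seq=2209 B_ack=177
After event 4: A_seq=177 A_ack=2209 B_seq=2209 B_ack=177
After event 5: A_seq=177 A_ack=2351 B_seq=2351 B_ack=177

Answer: 177 2351 2351 177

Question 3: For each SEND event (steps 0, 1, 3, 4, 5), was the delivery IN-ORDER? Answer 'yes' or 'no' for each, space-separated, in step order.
Answer: yes yes no yes yes

Derivation:
Step 0: SEND seq=0 -> in-order
Step 1: SEND seq=2000 -> in-order
Step 3: SEND seq=2036 -> out-of-order
Step 4: SEND seq=2018 -> in-order
Step 5: SEND seq=2209 -> in-order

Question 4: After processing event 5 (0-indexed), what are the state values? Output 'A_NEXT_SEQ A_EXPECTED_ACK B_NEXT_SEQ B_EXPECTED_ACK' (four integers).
After event 0: A_seq=177 A_ack=2000 B_seq=2000 B_ack=177
After event 1: A_seq=177 A_ack=2018 B_seq=2018 B_ack=177
After event 2: A_seq=177 A_ack=2018 B_seq=2036 B_ack=177
After event 3: A_seq=177 A_ack=2018 B_seq=2209 B_ack=177
After event 4: A_seq=177 A_ack=2209 B_seq=2209 B_ack=177
After event 5: A_seq=177 A_ack=2351 B_seq=2351 B_ack=177

177 2351 2351 177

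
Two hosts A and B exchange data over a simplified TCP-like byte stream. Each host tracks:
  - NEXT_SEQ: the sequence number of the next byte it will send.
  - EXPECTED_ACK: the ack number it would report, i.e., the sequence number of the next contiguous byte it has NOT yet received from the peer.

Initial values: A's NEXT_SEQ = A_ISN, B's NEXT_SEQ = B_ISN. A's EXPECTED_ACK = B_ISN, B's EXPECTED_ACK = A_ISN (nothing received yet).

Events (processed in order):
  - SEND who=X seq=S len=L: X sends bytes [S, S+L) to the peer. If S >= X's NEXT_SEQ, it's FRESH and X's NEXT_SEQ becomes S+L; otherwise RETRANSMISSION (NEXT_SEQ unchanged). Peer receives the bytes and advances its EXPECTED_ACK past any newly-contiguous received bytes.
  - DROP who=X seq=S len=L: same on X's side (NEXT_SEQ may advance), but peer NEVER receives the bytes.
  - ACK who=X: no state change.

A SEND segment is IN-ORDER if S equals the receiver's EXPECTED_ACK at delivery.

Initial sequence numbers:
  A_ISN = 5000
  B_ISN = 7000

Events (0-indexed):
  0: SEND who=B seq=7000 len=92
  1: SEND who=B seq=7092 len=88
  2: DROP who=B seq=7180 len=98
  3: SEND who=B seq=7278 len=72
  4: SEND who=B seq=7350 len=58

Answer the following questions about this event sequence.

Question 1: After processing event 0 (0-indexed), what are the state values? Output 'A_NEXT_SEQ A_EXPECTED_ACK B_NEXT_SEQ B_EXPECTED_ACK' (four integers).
After event 0: A_seq=5000 A_ack=7092 B_seq=7092 B_ack=5000

5000 7092 7092 5000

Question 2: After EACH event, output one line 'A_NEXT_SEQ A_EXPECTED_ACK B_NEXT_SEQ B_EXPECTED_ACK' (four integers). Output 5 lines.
5000 7092 7092 5000
5000 7180 7180 5000
5000 7180 7278 5000
5000 7180 7350 5000
5000 7180 7408 5000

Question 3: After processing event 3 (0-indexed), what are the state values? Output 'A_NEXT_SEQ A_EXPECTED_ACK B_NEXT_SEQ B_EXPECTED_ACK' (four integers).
After event 0: A_seq=5000 A_ack=7092 B_seq=7092 B_ack=5000
After event 1: A_seq=5000 A_ack=7180 B_seq=7180 B_ack=5000
After event 2: A_seq=5000 A_ack=7180 B_seq=7278 B_ack=5000
After event 3: A_seq=5000 A_ack=7180 B_seq=7350 B_ack=5000

5000 7180 7350 5000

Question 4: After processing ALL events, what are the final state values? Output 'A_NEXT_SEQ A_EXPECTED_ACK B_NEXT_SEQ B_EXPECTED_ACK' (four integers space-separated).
Answer: 5000 7180 7408 5000

Derivation:
After event 0: A_seq=5000 A_ack=7092 B_seq=7092 B_ack=5000
After event 1: A_seq=5000 A_ack=7180 B_seq=7180 B_ack=5000
After event 2: A_seq=5000 A_ack=7180 B_seq=7278 B_ack=5000
After event 3: A_seq=5000 A_ack=7180 B_seq=7350 B_ack=5000
After event 4: A_seq=5000 A_ack=7180 B_seq=7408 B_ack=5000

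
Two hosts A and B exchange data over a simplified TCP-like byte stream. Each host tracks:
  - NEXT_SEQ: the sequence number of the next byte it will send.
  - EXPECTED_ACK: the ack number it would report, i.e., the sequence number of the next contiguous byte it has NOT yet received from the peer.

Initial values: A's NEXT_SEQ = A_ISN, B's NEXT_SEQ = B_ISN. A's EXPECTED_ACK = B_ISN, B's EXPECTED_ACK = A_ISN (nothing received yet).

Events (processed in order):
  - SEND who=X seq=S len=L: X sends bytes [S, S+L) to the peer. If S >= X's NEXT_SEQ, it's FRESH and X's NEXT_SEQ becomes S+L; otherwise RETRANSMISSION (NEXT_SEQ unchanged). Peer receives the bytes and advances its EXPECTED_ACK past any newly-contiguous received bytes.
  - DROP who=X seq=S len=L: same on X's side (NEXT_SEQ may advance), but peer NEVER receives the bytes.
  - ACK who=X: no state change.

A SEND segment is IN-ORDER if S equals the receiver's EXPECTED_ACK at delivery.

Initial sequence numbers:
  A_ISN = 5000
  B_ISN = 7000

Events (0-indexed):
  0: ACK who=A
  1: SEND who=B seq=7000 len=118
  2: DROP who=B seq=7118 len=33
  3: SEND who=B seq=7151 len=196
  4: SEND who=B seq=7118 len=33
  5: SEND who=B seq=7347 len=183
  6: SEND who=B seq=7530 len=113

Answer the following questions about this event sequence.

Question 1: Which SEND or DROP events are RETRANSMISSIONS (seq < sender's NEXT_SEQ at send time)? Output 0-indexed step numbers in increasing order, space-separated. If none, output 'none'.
Step 1: SEND seq=7000 -> fresh
Step 2: DROP seq=7118 -> fresh
Step 3: SEND seq=7151 -> fresh
Step 4: SEND seq=7118 -> retransmit
Step 5: SEND seq=7347 -> fresh
Step 6: SEND seq=7530 -> fresh

Answer: 4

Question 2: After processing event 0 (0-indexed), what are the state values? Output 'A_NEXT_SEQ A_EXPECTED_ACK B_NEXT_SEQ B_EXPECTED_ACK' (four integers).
After event 0: A_seq=5000 A_ack=7000 B_seq=7000 B_ack=5000

5000 7000 7000 5000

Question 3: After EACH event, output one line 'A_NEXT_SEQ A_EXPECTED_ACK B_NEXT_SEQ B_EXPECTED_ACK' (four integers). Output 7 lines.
5000 7000 7000 5000
5000 7118 7118 5000
5000 7118 7151 5000
5000 7118 7347 5000
5000 7347 7347 5000
5000 7530 7530 5000
5000 7643 7643 5000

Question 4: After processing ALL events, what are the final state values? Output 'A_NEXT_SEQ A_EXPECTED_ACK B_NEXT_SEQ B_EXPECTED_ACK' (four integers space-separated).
Answer: 5000 7643 7643 5000

Derivation:
After event 0: A_seq=5000 A_ack=7000 B_seq=7000 B_ack=5000
After event 1: A_seq=5000 A_ack=7118 B_seq=7118 B_ack=5000
After event 2: A_seq=5000 A_ack=7118 B_seq=7151 B_ack=5000
After event 3: A_seq=5000 A_ack=7118 B_seq=7347 B_ack=5000
After event 4: A_seq=5000 A_ack=7347 B_seq=7347 B_ack=5000
After event 5: A_seq=5000 A_ack=7530 B_seq=7530 B_ack=5000
After event 6: A_seq=5000 A_ack=7643 B_seq=7643 B_ack=5000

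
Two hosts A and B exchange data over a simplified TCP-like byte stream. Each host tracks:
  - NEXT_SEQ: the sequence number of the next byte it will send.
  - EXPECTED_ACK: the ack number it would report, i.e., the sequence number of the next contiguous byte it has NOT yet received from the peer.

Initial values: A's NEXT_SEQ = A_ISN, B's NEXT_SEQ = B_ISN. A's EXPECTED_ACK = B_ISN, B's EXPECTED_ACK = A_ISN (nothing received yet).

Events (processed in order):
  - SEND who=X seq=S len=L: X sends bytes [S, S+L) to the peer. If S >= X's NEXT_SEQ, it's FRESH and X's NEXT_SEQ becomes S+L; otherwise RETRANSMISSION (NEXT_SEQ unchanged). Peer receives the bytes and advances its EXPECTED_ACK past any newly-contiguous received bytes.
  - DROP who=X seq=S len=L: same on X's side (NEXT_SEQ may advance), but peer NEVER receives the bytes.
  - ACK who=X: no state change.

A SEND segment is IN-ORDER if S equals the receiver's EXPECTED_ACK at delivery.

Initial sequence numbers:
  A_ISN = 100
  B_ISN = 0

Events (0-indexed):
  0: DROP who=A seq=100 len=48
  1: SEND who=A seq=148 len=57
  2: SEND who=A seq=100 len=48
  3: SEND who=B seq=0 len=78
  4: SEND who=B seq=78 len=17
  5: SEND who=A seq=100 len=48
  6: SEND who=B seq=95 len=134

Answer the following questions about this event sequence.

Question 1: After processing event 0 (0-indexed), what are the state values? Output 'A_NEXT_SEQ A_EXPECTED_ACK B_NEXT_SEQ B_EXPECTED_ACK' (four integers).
After event 0: A_seq=148 A_ack=0 B_seq=0 B_ack=100

148 0 0 100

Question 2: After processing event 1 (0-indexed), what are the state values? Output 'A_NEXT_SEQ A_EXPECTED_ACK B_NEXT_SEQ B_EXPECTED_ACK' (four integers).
After event 0: A_seq=148 A_ack=0 B_seq=0 B_ack=100
After event 1: A_seq=205 A_ack=0 B_seq=0 B_ack=100

205 0 0 100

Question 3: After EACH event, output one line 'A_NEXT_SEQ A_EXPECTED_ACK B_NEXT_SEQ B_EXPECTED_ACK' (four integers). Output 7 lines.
148 0 0 100
205 0 0 100
205 0 0 205
205 78 78 205
205 95 95 205
205 95 95 205
205 229 229 205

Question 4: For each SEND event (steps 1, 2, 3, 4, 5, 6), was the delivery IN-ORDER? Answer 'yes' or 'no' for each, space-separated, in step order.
Answer: no yes yes yes no yes

Derivation:
Step 1: SEND seq=148 -> out-of-order
Step 2: SEND seq=100 -> in-order
Step 3: SEND seq=0 -> in-order
Step 4: SEND seq=78 -> in-order
Step 5: SEND seq=100 -> out-of-order
Step 6: SEND seq=95 -> in-order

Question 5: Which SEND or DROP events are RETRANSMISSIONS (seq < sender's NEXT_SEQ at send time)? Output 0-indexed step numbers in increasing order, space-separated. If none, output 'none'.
Answer: 2 5

Derivation:
Step 0: DROP seq=100 -> fresh
Step 1: SEND seq=148 -> fresh
Step 2: SEND seq=100 -> retransmit
Step 3: SEND seq=0 -> fresh
Step 4: SEND seq=78 -> fresh
Step 5: SEND seq=100 -> retransmit
Step 6: SEND seq=95 -> fresh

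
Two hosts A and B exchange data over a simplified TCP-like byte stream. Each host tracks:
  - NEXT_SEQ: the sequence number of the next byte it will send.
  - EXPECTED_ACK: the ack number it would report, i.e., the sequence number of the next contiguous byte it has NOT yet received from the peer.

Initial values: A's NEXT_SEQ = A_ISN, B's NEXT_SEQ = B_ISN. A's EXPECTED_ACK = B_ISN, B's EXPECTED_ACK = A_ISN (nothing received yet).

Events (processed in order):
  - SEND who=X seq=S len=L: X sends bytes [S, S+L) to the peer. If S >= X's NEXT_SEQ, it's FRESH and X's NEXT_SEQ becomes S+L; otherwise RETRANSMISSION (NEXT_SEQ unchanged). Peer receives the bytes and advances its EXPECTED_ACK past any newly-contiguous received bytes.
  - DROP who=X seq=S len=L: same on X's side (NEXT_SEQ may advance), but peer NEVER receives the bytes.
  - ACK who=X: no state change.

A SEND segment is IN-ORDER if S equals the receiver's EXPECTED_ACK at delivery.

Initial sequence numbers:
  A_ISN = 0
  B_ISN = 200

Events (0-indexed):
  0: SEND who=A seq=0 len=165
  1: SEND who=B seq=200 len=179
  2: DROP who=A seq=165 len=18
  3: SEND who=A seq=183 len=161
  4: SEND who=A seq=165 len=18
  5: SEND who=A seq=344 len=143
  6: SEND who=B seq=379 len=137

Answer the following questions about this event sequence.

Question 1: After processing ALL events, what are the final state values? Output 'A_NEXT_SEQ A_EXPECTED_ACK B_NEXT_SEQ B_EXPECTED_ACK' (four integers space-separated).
After event 0: A_seq=165 A_ack=200 B_seq=200 B_ack=165
After event 1: A_seq=165 A_ack=379 B_seq=379 B_ack=165
After event 2: A_seq=183 A_ack=379 B_seq=379 B_ack=165
After event 3: A_seq=344 A_ack=379 B_seq=379 B_ack=165
After event 4: A_seq=344 A_ack=379 B_seq=379 B_ack=344
After event 5: A_seq=487 A_ack=379 B_seq=379 B_ack=487
After event 6: A_seq=487 A_ack=516 B_seq=516 B_ack=487

Answer: 487 516 516 487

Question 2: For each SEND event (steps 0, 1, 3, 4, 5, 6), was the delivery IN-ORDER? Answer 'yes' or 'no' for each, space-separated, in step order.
Step 0: SEND seq=0 -> in-order
Step 1: SEND seq=200 -> in-order
Step 3: SEND seq=183 -> out-of-order
Step 4: SEND seq=165 -> in-order
Step 5: SEND seq=344 -> in-order
Step 6: SEND seq=379 -> in-order

Answer: yes yes no yes yes yes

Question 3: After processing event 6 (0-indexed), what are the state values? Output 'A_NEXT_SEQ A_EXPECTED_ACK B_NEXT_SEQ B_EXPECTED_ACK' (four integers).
After event 0: A_seq=165 A_ack=200 B_seq=200 B_ack=165
After event 1: A_seq=165 A_ack=379 B_seq=379 B_ack=165
After event 2: A_seq=183 A_ack=379 B_seq=379 B_ack=165
After event 3: A_seq=344 A_ack=379 B_seq=379 B_ack=165
After event 4: A_seq=344 A_ack=379 B_seq=379 B_ack=344
After event 5: A_seq=487 A_ack=379 B_seq=379 B_ack=487
After event 6: A_seq=487 A_ack=516 B_seq=516 B_ack=487

487 516 516 487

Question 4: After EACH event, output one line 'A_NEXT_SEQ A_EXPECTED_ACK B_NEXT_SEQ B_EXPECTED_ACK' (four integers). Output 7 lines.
165 200 200 165
165 379 379 165
183 379 379 165
344 379 379 165
344 379 379 344
487 379 379 487
487 516 516 487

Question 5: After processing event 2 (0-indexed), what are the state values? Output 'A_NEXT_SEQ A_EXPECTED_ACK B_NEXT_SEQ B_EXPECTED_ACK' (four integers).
After event 0: A_seq=165 A_ack=200 B_seq=200 B_ack=165
After event 1: A_seq=165 A_ack=379 B_seq=379 B_ack=165
After event 2: A_seq=183 A_ack=379 B_seq=379 B_ack=165

183 379 379 165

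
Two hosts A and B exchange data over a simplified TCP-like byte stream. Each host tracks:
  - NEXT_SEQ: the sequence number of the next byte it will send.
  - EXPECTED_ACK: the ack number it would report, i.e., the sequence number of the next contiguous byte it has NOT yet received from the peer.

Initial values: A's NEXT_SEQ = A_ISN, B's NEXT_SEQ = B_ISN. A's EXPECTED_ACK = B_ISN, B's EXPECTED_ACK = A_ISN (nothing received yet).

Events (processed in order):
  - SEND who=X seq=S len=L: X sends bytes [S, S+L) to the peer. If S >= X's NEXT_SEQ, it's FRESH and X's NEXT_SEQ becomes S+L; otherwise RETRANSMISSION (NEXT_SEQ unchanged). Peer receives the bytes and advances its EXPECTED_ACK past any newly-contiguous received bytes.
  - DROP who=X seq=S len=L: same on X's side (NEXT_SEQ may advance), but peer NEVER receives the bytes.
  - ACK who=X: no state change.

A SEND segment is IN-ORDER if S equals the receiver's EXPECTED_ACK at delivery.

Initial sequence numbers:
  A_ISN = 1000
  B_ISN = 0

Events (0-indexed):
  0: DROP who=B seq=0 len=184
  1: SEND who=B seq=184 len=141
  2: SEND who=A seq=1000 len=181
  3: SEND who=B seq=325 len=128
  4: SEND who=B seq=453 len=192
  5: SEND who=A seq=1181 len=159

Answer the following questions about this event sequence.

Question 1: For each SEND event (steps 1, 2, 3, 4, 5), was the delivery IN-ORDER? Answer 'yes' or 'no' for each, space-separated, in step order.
Answer: no yes no no yes

Derivation:
Step 1: SEND seq=184 -> out-of-order
Step 2: SEND seq=1000 -> in-order
Step 3: SEND seq=325 -> out-of-order
Step 4: SEND seq=453 -> out-of-order
Step 5: SEND seq=1181 -> in-order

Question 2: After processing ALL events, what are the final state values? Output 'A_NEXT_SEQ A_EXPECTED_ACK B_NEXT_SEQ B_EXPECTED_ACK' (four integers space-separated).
After event 0: A_seq=1000 A_ack=0 B_seq=184 B_ack=1000
After event 1: A_seq=1000 A_ack=0 B_seq=325 B_ack=1000
After event 2: A_seq=1181 A_ack=0 B_seq=325 B_ack=1181
After event 3: A_seq=1181 A_ack=0 B_seq=453 B_ack=1181
After event 4: A_seq=1181 A_ack=0 B_seq=645 B_ack=1181
After event 5: A_seq=1340 A_ack=0 B_seq=645 B_ack=1340

Answer: 1340 0 645 1340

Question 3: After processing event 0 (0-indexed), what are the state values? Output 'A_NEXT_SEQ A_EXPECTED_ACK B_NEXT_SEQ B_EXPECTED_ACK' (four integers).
After event 0: A_seq=1000 A_ack=0 B_seq=184 B_ack=1000

1000 0 184 1000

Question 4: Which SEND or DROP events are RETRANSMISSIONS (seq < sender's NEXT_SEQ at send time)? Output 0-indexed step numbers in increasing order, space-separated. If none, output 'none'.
Answer: none

Derivation:
Step 0: DROP seq=0 -> fresh
Step 1: SEND seq=184 -> fresh
Step 2: SEND seq=1000 -> fresh
Step 3: SEND seq=325 -> fresh
Step 4: SEND seq=453 -> fresh
Step 5: SEND seq=1181 -> fresh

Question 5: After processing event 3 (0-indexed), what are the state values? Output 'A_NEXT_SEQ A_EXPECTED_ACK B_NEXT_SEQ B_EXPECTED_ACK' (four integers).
After event 0: A_seq=1000 A_ack=0 B_seq=184 B_ack=1000
After event 1: A_seq=1000 A_ack=0 B_seq=325 B_ack=1000
After event 2: A_seq=1181 A_ack=0 B_seq=325 B_ack=1181
After event 3: A_seq=1181 A_ack=0 B_seq=453 B_ack=1181

1181 0 453 1181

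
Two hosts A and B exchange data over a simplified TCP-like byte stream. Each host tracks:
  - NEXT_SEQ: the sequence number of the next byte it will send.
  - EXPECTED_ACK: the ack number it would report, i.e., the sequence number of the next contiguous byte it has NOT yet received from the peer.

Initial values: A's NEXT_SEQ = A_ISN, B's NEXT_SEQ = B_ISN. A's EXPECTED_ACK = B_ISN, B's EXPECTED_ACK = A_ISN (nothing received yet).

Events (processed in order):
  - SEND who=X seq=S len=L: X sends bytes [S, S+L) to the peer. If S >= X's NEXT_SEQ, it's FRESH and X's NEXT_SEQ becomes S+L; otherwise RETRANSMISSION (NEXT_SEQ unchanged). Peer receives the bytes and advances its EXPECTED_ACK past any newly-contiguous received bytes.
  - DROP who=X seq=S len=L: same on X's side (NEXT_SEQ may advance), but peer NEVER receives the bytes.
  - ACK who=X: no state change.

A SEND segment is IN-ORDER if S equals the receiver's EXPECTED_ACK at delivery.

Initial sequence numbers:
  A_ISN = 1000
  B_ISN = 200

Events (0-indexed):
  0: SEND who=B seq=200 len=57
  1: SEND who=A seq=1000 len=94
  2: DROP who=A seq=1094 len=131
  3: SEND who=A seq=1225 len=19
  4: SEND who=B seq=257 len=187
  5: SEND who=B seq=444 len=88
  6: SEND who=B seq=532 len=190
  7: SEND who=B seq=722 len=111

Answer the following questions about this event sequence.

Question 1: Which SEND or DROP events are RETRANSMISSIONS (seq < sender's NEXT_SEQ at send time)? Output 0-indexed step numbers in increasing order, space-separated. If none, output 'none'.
Step 0: SEND seq=200 -> fresh
Step 1: SEND seq=1000 -> fresh
Step 2: DROP seq=1094 -> fresh
Step 3: SEND seq=1225 -> fresh
Step 4: SEND seq=257 -> fresh
Step 5: SEND seq=444 -> fresh
Step 6: SEND seq=532 -> fresh
Step 7: SEND seq=722 -> fresh

Answer: none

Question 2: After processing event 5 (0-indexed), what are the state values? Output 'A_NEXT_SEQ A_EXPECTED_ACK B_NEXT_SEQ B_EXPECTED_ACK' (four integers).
After event 0: A_seq=1000 A_ack=257 B_seq=257 B_ack=1000
After event 1: A_seq=1094 A_ack=257 B_seq=257 B_ack=1094
After event 2: A_seq=1225 A_ack=257 B_seq=257 B_ack=1094
After event 3: A_seq=1244 A_ack=257 B_seq=257 B_ack=1094
After event 4: A_seq=1244 A_ack=444 B_seq=444 B_ack=1094
After event 5: A_seq=1244 A_ack=532 B_seq=532 B_ack=1094

1244 532 532 1094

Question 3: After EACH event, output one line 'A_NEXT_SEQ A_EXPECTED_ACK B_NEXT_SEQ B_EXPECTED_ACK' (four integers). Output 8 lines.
1000 257 257 1000
1094 257 257 1094
1225 257 257 1094
1244 257 257 1094
1244 444 444 1094
1244 532 532 1094
1244 722 722 1094
1244 833 833 1094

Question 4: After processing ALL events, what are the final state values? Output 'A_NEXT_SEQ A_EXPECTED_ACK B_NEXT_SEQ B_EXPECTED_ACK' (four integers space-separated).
After event 0: A_seq=1000 A_ack=257 B_seq=257 B_ack=1000
After event 1: A_seq=1094 A_ack=257 B_seq=257 B_ack=1094
After event 2: A_seq=1225 A_ack=257 B_seq=257 B_ack=1094
After event 3: A_seq=1244 A_ack=257 B_seq=257 B_ack=1094
After event 4: A_seq=1244 A_ack=444 B_seq=444 B_ack=1094
After event 5: A_seq=1244 A_ack=532 B_seq=532 B_ack=1094
After event 6: A_seq=1244 A_ack=722 B_seq=722 B_ack=1094
After event 7: A_seq=1244 A_ack=833 B_seq=833 B_ack=1094

Answer: 1244 833 833 1094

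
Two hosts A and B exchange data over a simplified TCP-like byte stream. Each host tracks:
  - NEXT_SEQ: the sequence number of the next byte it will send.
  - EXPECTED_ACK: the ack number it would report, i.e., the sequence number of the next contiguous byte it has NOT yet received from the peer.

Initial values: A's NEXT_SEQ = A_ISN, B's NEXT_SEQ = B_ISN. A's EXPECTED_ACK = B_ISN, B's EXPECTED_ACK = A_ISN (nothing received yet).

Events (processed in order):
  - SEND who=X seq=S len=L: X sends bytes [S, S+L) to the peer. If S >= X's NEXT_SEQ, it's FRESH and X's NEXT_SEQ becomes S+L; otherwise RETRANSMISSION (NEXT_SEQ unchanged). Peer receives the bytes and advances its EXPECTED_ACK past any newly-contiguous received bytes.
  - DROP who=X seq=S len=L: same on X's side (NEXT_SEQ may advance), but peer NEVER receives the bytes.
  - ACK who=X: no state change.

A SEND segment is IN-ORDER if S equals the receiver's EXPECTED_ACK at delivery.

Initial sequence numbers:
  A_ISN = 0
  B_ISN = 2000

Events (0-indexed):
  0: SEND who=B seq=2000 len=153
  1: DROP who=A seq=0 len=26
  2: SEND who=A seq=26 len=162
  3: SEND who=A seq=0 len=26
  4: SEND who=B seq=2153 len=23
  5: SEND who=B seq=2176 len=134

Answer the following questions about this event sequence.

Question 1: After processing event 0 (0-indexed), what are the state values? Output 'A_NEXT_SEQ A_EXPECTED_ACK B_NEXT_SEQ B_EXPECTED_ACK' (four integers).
After event 0: A_seq=0 A_ack=2153 B_seq=2153 B_ack=0

0 2153 2153 0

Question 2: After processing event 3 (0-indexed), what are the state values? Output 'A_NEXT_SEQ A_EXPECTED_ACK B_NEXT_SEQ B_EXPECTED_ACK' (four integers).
After event 0: A_seq=0 A_ack=2153 B_seq=2153 B_ack=0
After event 1: A_seq=26 A_ack=2153 B_seq=2153 B_ack=0
After event 2: A_seq=188 A_ack=2153 B_seq=2153 B_ack=0
After event 3: A_seq=188 A_ack=2153 B_seq=2153 B_ack=188

188 2153 2153 188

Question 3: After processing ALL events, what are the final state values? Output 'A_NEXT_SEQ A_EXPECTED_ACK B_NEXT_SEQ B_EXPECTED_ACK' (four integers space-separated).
After event 0: A_seq=0 A_ack=2153 B_seq=2153 B_ack=0
After event 1: A_seq=26 A_ack=2153 B_seq=2153 B_ack=0
After event 2: A_seq=188 A_ack=2153 B_seq=2153 B_ack=0
After event 3: A_seq=188 A_ack=2153 B_seq=2153 B_ack=188
After event 4: A_seq=188 A_ack=2176 B_seq=2176 B_ack=188
After event 5: A_seq=188 A_ack=2310 B_seq=2310 B_ack=188

Answer: 188 2310 2310 188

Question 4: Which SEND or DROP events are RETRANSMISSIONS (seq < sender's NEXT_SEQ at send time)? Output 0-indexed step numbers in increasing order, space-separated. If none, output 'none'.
Answer: 3

Derivation:
Step 0: SEND seq=2000 -> fresh
Step 1: DROP seq=0 -> fresh
Step 2: SEND seq=26 -> fresh
Step 3: SEND seq=0 -> retransmit
Step 4: SEND seq=2153 -> fresh
Step 5: SEND seq=2176 -> fresh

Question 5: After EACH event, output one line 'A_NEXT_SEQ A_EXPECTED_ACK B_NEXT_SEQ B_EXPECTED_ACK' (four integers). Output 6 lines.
0 2153 2153 0
26 2153 2153 0
188 2153 2153 0
188 2153 2153 188
188 2176 2176 188
188 2310 2310 188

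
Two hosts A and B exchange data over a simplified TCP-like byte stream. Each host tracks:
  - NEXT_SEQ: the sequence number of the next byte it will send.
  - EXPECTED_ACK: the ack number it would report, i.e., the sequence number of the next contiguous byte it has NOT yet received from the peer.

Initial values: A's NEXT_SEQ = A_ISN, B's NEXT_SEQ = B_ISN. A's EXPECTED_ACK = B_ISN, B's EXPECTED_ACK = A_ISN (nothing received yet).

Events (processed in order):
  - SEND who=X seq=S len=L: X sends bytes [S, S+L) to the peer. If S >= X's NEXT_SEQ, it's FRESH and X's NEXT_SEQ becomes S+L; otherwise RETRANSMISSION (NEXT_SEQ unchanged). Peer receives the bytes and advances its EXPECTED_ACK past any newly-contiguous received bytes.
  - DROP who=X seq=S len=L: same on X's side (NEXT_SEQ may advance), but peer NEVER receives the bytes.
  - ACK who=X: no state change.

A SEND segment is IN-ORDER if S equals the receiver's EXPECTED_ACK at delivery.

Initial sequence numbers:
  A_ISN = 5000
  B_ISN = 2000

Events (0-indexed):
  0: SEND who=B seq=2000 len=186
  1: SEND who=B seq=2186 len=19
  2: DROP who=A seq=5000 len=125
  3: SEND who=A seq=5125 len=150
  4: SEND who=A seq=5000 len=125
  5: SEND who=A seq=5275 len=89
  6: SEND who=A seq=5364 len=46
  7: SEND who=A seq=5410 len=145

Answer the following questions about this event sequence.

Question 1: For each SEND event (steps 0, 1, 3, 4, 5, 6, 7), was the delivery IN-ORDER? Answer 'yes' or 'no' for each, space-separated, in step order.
Answer: yes yes no yes yes yes yes

Derivation:
Step 0: SEND seq=2000 -> in-order
Step 1: SEND seq=2186 -> in-order
Step 3: SEND seq=5125 -> out-of-order
Step 4: SEND seq=5000 -> in-order
Step 5: SEND seq=5275 -> in-order
Step 6: SEND seq=5364 -> in-order
Step 7: SEND seq=5410 -> in-order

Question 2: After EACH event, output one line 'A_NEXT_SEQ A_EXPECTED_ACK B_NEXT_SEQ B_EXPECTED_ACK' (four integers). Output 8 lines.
5000 2186 2186 5000
5000 2205 2205 5000
5125 2205 2205 5000
5275 2205 2205 5000
5275 2205 2205 5275
5364 2205 2205 5364
5410 2205 2205 5410
5555 2205 2205 5555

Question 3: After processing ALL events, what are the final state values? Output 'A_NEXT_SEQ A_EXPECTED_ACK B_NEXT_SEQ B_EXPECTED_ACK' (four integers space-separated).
After event 0: A_seq=5000 A_ack=2186 B_seq=2186 B_ack=5000
After event 1: A_seq=5000 A_ack=2205 B_seq=2205 B_ack=5000
After event 2: A_seq=5125 A_ack=2205 B_seq=2205 B_ack=5000
After event 3: A_seq=5275 A_ack=2205 B_seq=2205 B_ack=5000
After event 4: A_seq=5275 A_ack=2205 B_seq=2205 B_ack=5275
After event 5: A_seq=5364 A_ack=2205 B_seq=2205 B_ack=5364
After event 6: A_seq=5410 A_ack=2205 B_seq=2205 B_ack=5410
After event 7: A_seq=5555 A_ack=2205 B_seq=2205 B_ack=5555

Answer: 5555 2205 2205 5555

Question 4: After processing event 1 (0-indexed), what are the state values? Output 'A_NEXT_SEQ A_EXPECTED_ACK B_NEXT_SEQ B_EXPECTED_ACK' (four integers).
After event 0: A_seq=5000 A_ack=2186 B_seq=2186 B_ack=5000
After event 1: A_seq=5000 A_ack=2205 B_seq=2205 B_ack=5000

5000 2205 2205 5000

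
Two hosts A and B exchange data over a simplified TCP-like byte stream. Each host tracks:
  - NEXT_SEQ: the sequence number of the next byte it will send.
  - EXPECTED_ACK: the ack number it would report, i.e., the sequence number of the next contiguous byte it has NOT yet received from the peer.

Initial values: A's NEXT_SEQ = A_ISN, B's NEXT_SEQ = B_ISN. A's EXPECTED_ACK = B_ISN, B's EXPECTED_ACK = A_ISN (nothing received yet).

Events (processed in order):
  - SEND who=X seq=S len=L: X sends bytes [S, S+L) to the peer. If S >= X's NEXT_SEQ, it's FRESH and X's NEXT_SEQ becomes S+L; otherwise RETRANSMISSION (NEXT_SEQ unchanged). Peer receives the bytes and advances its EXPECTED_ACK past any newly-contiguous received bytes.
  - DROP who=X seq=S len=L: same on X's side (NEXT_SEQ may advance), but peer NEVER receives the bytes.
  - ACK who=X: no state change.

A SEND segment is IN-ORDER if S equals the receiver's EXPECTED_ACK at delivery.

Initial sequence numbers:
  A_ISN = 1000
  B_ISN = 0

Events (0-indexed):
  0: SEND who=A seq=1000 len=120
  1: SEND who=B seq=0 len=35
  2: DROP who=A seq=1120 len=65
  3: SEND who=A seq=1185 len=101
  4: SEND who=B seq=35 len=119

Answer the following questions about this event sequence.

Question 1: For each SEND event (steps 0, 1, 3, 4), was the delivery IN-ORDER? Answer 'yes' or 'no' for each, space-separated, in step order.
Step 0: SEND seq=1000 -> in-order
Step 1: SEND seq=0 -> in-order
Step 3: SEND seq=1185 -> out-of-order
Step 4: SEND seq=35 -> in-order

Answer: yes yes no yes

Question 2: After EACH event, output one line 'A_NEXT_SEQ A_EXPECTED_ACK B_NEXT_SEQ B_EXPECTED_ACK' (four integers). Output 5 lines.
1120 0 0 1120
1120 35 35 1120
1185 35 35 1120
1286 35 35 1120
1286 154 154 1120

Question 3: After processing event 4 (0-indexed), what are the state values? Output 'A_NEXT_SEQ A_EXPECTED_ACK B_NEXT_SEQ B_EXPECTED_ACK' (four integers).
After event 0: A_seq=1120 A_ack=0 B_seq=0 B_ack=1120
After event 1: A_seq=1120 A_ack=35 B_seq=35 B_ack=1120
After event 2: A_seq=1185 A_ack=35 B_seq=35 B_ack=1120
After event 3: A_seq=1286 A_ack=35 B_seq=35 B_ack=1120
After event 4: A_seq=1286 A_ack=154 B_seq=154 B_ack=1120

1286 154 154 1120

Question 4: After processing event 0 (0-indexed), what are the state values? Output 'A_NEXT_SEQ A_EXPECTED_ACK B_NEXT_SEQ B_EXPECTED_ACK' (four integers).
After event 0: A_seq=1120 A_ack=0 B_seq=0 B_ack=1120

1120 0 0 1120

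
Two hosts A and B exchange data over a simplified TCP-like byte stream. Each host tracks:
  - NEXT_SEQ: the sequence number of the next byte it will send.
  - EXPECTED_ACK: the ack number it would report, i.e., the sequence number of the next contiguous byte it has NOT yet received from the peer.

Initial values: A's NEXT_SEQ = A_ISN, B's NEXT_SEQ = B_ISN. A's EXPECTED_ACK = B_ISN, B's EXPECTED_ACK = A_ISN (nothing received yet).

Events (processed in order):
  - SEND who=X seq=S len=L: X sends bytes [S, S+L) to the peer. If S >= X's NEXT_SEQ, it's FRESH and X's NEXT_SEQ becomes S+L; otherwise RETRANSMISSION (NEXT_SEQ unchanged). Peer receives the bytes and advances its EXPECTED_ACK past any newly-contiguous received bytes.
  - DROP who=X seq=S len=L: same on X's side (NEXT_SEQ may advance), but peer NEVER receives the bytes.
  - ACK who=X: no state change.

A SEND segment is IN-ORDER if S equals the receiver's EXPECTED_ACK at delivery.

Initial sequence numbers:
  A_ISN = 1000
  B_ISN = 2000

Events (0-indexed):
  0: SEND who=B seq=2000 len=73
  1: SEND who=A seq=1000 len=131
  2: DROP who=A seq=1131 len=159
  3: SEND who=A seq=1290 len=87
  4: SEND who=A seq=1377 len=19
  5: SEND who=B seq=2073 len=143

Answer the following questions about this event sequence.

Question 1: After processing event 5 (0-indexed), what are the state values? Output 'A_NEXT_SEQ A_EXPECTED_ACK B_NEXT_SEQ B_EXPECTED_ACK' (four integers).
After event 0: A_seq=1000 A_ack=2073 B_seq=2073 B_ack=1000
After event 1: A_seq=1131 A_ack=2073 B_seq=2073 B_ack=1131
After event 2: A_seq=1290 A_ack=2073 B_seq=2073 B_ack=1131
After event 3: A_seq=1377 A_ack=2073 B_seq=2073 B_ack=1131
After event 4: A_seq=1396 A_ack=2073 B_seq=2073 B_ack=1131
After event 5: A_seq=1396 A_ack=2216 B_seq=2216 B_ack=1131

1396 2216 2216 1131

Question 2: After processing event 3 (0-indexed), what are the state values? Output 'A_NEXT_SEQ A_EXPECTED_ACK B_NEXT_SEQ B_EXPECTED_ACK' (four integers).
After event 0: A_seq=1000 A_ack=2073 B_seq=2073 B_ack=1000
After event 1: A_seq=1131 A_ack=2073 B_seq=2073 B_ack=1131
After event 2: A_seq=1290 A_ack=2073 B_seq=2073 B_ack=1131
After event 3: A_seq=1377 A_ack=2073 B_seq=2073 B_ack=1131

1377 2073 2073 1131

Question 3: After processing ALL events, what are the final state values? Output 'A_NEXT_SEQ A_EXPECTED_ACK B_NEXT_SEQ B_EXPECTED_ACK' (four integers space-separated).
After event 0: A_seq=1000 A_ack=2073 B_seq=2073 B_ack=1000
After event 1: A_seq=1131 A_ack=2073 B_seq=2073 B_ack=1131
After event 2: A_seq=1290 A_ack=2073 B_seq=2073 B_ack=1131
After event 3: A_seq=1377 A_ack=2073 B_seq=2073 B_ack=1131
After event 4: A_seq=1396 A_ack=2073 B_seq=2073 B_ack=1131
After event 5: A_seq=1396 A_ack=2216 B_seq=2216 B_ack=1131

Answer: 1396 2216 2216 1131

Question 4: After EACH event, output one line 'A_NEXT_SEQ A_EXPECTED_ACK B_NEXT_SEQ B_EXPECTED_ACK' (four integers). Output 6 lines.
1000 2073 2073 1000
1131 2073 2073 1131
1290 2073 2073 1131
1377 2073 2073 1131
1396 2073 2073 1131
1396 2216 2216 1131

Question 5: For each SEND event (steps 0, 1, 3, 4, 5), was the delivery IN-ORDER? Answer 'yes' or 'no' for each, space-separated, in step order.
Answer: yes yes no no yes

Derivation:
Step 0: SEND seq=2000 -> in-order
Step 1: SEND seq=1000 -> in-order
Step 3: SEND seq=1290 -> out-of-order
Step 4: SEND seq=1377 -> out-of-order
Step 5: SEND seq=2073 -> in-order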